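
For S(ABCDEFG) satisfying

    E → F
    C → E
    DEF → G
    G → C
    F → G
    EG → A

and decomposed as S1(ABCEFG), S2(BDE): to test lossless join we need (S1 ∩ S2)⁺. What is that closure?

S1 ∩ S2 = {BE}.
E → F applies, adding F
F → G applies, adding G
EG → A applies, adding A
G → C applies, adding C
Closure: {ABCEFG}.

ABCEFG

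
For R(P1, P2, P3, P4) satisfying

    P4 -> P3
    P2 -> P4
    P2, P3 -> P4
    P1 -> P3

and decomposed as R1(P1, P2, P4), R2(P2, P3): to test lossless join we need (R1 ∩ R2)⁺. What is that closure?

R1 ∩ R2 = {P2}.
P2 → P4 applies, adding P4
P4 → P3 applies, adding P3
Closure: {P2, P3, P4}.

P2, P3, P4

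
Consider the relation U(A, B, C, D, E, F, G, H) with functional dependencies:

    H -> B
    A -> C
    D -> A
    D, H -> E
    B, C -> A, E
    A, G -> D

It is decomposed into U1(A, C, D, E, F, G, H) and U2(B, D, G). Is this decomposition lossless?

No

Common attributes: U1 ∩ U2 = {D, G}.
Closure of {D, G}: D → A applies, adding A; A → C applies, adding C. So (D, G)⁺ = {A, C, D, G}.
The closure contains neither all of U1 = {A, C, D, E, F, G, H} nor all of U2 = {B, D, G}, so the common attributes are not a superkey of either fragment. The join is lossy.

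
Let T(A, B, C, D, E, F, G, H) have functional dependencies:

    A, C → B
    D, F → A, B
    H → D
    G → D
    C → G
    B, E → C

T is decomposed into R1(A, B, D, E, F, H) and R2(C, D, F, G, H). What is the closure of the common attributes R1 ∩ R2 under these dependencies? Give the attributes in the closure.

A, B, D, F, H

R1 ∩ R2 = {D, F, H}.
D, F → A, B applies, adding A, B
Closure: {A, B, D, F, H}.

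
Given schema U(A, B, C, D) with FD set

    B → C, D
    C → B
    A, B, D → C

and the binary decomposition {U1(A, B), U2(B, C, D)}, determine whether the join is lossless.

Yes

Common attributes: U1 ∩ U2 = {B}.
Closure of {B}: B → C, D applies, adding C, D. So (B)⁺ = {B, C, D}.
This closure contains every attribute of U2, so U1 ∩ U2 → U2. The join is lossless.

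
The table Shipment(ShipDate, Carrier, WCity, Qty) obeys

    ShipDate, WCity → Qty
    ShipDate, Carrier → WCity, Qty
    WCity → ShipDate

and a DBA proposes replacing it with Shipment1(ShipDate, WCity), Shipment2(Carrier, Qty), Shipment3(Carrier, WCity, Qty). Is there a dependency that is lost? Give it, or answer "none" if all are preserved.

Check ShipDate, Carrier → WCity, Qty: no single fragment contains all of {ShipDate, Carrier, WCity, Qty}, and the restricted closure of {ShipDate, Carrier} across the fragments never reaches {WCity, Qty}.
ShipDate, WCity → Qty is preserved.
WCity → ShipDate is preserved.

ShipDate, Carrier → WCity, Qty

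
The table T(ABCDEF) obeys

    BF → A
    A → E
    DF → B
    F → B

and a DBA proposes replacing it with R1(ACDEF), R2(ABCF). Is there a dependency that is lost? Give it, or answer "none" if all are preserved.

none

BF → A lies within R2.
A → E lies within R1.
DF → B: restricted closure across fragments reaches B.
F → B lies within R2.
Every dependency is enforceable on the fragments, so the decomposition is dependency-preserving.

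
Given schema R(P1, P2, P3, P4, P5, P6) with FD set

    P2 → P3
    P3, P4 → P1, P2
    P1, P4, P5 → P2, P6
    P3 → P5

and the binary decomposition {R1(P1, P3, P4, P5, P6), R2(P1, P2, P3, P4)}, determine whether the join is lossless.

Yes

Common attributes: R1 ∩ R2 = {P1, P3, P4}.
Closure of {P1, P3, P4}: P3, P4 → P1, P2 applies, adding P2; P3 → P5 applies, adding P5; P1, P4, P5 → P2, P6 applies, adding P6. So (P1, P3, P4)⁺ = {P1, P2, P3, P4, P5, P6}.
This closure contains every attribute of R1, so R1 ∩ R2 → R1. The join is lossless.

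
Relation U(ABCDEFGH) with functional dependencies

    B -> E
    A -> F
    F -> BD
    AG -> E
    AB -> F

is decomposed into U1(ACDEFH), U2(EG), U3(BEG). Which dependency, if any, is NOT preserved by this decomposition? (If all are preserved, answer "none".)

F -> BD

Check F → BD: no single fragment contains all of {BDF}, and the restricted closure of {F} across the fragments never reaches {BD}.
B → E is preserved.
A → F is preserved.
AG → E is preserved.
AB → F is preserved.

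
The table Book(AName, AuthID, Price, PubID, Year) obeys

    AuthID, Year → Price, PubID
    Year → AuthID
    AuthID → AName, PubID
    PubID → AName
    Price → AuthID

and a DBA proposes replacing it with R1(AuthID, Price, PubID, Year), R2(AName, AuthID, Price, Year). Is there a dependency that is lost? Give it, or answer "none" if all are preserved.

Check PubID → AName: no single fragment contains all of {AName, PubID}, and the restricted closure of {PubID} across the fragments never reaches {AName}.
AuthID, Year → Price, PubID is preserved.
Year → AuthID is preserved.
AuthID → AName, PubID is preserved.
Price → AuthID is preserved.

PubID → AName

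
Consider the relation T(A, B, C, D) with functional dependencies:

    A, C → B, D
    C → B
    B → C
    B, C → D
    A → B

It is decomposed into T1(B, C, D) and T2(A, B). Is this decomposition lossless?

Yes

Common attributes: T1 ∩ T2 = {B}.
Closure of {B}: B → C applies, adding C; B, C → D applies, adding D. So (B)⁺ = {B, C, D}.
This closure contains every attribute of T1, so T1 ∩ T2 → T1. The join is lossless.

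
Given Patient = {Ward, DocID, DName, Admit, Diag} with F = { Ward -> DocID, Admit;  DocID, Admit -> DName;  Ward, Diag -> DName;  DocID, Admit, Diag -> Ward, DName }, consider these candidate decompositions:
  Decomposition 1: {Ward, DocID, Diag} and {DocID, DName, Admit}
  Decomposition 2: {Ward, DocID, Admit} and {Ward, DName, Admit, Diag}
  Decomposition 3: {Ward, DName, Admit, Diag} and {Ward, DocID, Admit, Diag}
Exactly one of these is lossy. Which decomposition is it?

Decomposition 1

Decomposition 1: common = {DocID}, closure = {DocID} → lossy.
Decomposition 2: common = {Ward, Admit}, closure = {Ward, DocID, DName, Admit} → lossless.
Decomposition 3: common = {Ward, Admit, Diag}, closure = {Ward, DocID, DName, Admit, Diag} → lossless.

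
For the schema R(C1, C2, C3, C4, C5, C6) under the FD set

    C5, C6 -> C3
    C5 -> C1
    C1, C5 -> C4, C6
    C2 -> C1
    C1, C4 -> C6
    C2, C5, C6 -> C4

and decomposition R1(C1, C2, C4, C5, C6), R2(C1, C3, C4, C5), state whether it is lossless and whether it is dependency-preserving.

Lossless test: (C1, C4, C5)⁺ = {C1, C3, C4, C5, C6}, which contains all of one fragment — lossless.
Dependency preservation: C5, C6 → C3 is not contained in any single fragment, but the restricted closure of its left-hand side across the fragments still reaches the right-hand side; the remaining FDs each lie inside some fragment. All dependencies are preserved.

lossless and dependency-preserving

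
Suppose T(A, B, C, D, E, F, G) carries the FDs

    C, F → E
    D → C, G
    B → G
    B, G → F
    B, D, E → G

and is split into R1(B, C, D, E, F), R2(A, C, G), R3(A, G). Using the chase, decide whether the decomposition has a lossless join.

Chase test. Columns are A, B, C, D, E, F, G; row i has aⱼ where attribute j ∈ Ri, else bᵢⱼ.
Initial tableau (one row per fragment):
  row 1: b11 a2 a3 a4 a5 a6 b17
  row 2: a1 b22 a3 b24 b25 b26 a7
  row 3: a1 b32 b33 b34 b35 b36 a7
No row becomes fully distinguished — the join is lossy.

No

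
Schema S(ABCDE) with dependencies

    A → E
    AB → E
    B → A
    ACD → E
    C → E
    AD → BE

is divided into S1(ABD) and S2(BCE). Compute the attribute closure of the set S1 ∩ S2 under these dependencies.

ABE

S1 ∩ S2 = {B}.
B → A applies, adding A
A → E applies, adding E
Closure: {ABE}.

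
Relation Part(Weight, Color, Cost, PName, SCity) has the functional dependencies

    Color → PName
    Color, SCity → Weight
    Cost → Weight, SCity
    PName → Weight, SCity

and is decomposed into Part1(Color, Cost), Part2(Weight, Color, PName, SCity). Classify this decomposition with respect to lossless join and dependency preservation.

lossless but not dependency-preserving

Lossless test: (Color)⁺ = {Weight, Color, PName, SCity}, which contains all of one fragment — lossless.
Dependency preservation: the restricted closure of {Cost} across the fragments never reaches {Weight, SCity}, so Cost → Weight, SCity cannot be enforced without a join — not preserved.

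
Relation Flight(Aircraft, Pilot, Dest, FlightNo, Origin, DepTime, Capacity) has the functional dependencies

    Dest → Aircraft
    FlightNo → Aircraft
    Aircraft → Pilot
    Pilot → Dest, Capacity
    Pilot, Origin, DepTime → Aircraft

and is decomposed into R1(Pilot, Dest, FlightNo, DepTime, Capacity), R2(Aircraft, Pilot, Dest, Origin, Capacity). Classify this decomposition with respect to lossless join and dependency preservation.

Lossless test: (Pilot, Dest, Capacity)⁺ = {Aircraft, Pilot, Dest, Capacity}, which is a superkey of neither fragment — lossy.
Dependency preservation: FlightNo → Aircraft; Pilot, Origin, DepTime → Aircraft are not contained in any single fragment, but the restricted closure of each left-hand side across the fragments still reaches the right-hand side; the remaining FDs each lie inside some fragment. All dependencies are preserved.

lossy but dependency-preserving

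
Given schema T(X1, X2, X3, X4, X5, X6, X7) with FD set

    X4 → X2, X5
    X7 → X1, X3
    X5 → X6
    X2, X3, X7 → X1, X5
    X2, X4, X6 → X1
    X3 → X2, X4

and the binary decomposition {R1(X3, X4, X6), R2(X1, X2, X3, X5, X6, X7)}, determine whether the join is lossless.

Yes

Common attributes: R1 ∩ R2 = {X3, X6}.
Closure of {X3, X6}: X3 → X2, X4 applies, adding X2, X4; X4 → X2, X5 applies, adding X5; X2, X4, X6 → X1 applies, adding X1. So (X3, X6)⁺ = {X1, X2, X3, X4, X5, X6}.
This closure contains every attribute of R1, so R1 ∩ R2 → R1. The join is lossless.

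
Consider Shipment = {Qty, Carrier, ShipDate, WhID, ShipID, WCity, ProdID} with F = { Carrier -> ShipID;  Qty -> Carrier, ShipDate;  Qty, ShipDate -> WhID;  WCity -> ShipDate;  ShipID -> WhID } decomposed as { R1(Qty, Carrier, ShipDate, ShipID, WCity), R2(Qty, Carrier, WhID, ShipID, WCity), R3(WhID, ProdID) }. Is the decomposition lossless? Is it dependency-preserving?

lossy but dependency-preserving

Lossless test (chase): Rows 1 and 2 agree on Qty; apply Qty→Carrier, ShipDate and equate their Carrier, ShipDate entries. Rows 1 and 2 agree on Qty, ShipDate; apply Qty, ShipDate→WhID and equate their WhID entries. No row becomes fully distinguished — the join is lossy.
Dependency preservation: Qty, ShipDate → WhID is not contained in any single fragment, but the restricted closure of its left-hand side across the fragments still reaches the right-hand side; the remaining FDs each lie inside some fragment. All dependencies are preserved.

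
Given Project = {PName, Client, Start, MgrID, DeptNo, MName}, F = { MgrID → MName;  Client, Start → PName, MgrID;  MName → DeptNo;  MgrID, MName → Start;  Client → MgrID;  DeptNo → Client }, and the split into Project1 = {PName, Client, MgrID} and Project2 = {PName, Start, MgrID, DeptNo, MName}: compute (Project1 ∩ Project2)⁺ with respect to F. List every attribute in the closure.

Project1 ∩ Project2 = {PName, MgrID}.
MgrID → MName applies, adding MName
MName → DeptNo applies, adding DeptNo
MgrID, MName → Start applies, adding Start
DeptNo → Client applies, adding Client
Closure: {PName, Client, Start, MgrID, DeptNo, MName}.

PName, Client, Start, MgrID, DeptNo, MName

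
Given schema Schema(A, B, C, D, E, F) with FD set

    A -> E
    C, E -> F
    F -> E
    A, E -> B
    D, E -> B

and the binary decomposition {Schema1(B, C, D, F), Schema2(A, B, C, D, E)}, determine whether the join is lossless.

No

Common attributes: Schema1 ∩ Schema2 = {B, C, D}.
No dependency enlarges {B, C, D}, so (B, C, D)⁺ = {B, C, D}.
The closure contains neither all of Schema1 = {B, C, D, F} nor all of Schema2 = {A, B, C, D, E}, so the common attributes are not a superkey of either fragment. The join is lossy.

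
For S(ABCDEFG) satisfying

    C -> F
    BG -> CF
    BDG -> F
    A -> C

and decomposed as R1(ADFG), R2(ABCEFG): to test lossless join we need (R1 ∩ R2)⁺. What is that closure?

ACFG

R1 ∩ R2 = {AFG}.
A → C applies, adding C
Closure: {ACFG}.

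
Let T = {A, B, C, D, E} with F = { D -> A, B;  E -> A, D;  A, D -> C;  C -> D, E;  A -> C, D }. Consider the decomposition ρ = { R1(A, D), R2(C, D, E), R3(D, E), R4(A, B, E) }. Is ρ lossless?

Yes

Chase test. Columns are A, B, C, D, E; row i has aⱼ where attribute j ∈ Ri, else bᵢⱼ.
Initial tableau (one row per fragment):
  row 1: a1 b12 b13 a4 b15
  row 2: b21 b22 a3 a4 a5
  row 3: b31 b32 b33 a4 a5
  row 4: a1 a2 b43 b44 a5
Rows 1 and 2 agree on D; apply D→A, B and equate their A, B entries.
Rows 1 and 3 agree on D; apply D→A, B and equate their A, B entries.
Rows 2 and 4 agree on E; apply E→A, D and equate their A, D entries.
Rows 1 and 2 agree on A, D; apply A, D→C and equate their C entries.
Rows 1 and 3 agree on A, D; apply A, D→C and equate their C entries.
Rows 1 and 4 agree on A, D; apply A, D→C and equate their C entries.
Rows 1 and 2 agree on C; apply C→D, E and equate their D, E entries.
Rows 1 and 4 agree on D; apply D→A, B and equate their A, B entries.
Row 1 is now all distinguished symbols — the join is lossless.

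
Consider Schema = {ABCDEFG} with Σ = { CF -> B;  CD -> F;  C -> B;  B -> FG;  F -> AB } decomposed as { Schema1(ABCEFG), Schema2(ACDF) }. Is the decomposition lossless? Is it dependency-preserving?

lossy but dependency-preserving

Lossless test: (ACF)⁺ = {ABCFG}, which is a superkey of neither fragment — lossy.
Dependency preservation: every FD's attributes lie within a single fragment, so each can be enforced locally — preserved.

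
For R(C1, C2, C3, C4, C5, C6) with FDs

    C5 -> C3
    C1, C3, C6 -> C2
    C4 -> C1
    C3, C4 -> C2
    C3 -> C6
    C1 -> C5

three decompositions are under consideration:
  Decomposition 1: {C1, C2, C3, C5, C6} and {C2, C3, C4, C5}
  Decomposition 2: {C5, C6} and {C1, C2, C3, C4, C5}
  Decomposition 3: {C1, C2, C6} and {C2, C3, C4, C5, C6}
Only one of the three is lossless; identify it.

Decomposition 2

Decomposition 1: common = {C2, C3, C5}, closure = {C2, C3, C5, C6} → lossy.
Decomposition 2: common = {C5}, closure = {C3, C5, C6} → lossless.
Decomposition 3: common = {C2, C6}, closure = {C2, C6} → lossy.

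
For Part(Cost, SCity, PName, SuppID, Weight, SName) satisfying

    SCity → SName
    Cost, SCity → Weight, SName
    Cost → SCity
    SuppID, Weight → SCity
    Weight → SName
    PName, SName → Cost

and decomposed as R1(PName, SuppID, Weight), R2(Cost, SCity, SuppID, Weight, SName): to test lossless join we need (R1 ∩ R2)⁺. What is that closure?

SCity, SuppID, Weight, SName

R1 ∩ R2 = {SuppID, Weight}.
SuppID, Weight → SCity applies, adding SCity
Weight → SName applies, adding SName
Closure: {SCity, SuppID, Weight, SName}.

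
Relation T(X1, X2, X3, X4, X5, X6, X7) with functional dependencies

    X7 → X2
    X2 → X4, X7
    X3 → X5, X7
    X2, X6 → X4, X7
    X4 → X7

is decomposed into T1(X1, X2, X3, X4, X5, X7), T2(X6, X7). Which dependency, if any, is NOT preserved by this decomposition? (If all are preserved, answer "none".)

none

X7 → X2 lies within T1.
X2 → X4, X7 lies within T1.
X3 → X5, X7 lies within T1.
X2, X6 → X4, X7: restricted closure across fragments reaches X4, X7.
X4 → X7 lies within T1.
Every dependency is enforceable on the fragments, so the decomposition is dependency-preserving.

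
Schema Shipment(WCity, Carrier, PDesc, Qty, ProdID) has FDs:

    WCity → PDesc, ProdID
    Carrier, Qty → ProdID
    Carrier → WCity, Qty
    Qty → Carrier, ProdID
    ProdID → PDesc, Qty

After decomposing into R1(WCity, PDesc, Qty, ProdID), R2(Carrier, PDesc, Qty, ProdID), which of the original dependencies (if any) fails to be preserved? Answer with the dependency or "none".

WCity → PDesc, ProdID lies within R1.
Carrier, Qty → ProdID lies within R2.
Carrier → WCity, Qty: restricted closure across fragments reaches WCity, Qty.
Qty → Carrier, ProdID lies within R2.
ProdID → PDesc, Qty lies within R1.
Every dependency is enforceable on the fragments, so the decomposition is dependency-preserving.

none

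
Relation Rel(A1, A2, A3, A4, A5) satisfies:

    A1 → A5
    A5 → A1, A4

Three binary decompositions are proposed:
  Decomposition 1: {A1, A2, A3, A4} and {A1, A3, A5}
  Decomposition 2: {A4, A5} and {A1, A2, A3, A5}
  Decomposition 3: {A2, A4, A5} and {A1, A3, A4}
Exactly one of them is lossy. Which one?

Decomposition 3

Decomposition 1: common = {A1, A3}, closure = {A1, A3, A4, A5} → lossless.
Decomposition 2: common = {A5}, closure = {A1, A4, A5} → lossless.
Decomposition 3: common = {A4}, closure = {A4} → lossy.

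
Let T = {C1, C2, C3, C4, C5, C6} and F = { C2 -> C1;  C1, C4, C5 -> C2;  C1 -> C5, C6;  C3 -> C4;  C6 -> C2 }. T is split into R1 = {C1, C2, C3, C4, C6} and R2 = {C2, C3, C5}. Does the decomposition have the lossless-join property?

Common attributes: R1 ∩ R2 = {C2, C3}.
Closure of {C2, C3}: C2 → C1 applies, adding C1; C1 → C5, C6 applies, adding C5, C6; C3 → C4 applies, adding C4. So (C2, C3)⁺ = {C1, C2, C3, C4, C5, C6}.
This closure contains every attribute of R1, so R1 ∩ R2 → R1. The join is lossless.

Yes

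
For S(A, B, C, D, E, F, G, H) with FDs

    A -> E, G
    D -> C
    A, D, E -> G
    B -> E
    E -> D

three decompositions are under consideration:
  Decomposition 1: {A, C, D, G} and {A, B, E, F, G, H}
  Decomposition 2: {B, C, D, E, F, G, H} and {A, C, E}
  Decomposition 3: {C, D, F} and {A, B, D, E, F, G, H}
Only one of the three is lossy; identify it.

Decomposition 1: common = {A, G}, closure = {A, C, D, E, G} → lossless.
Decomposition 2: common = {C, E}, closure = {C, D, E} → lossy.
Decomposition 3: common = {D, F}, closure = {C, D, F} → lossless.

Decomposition 2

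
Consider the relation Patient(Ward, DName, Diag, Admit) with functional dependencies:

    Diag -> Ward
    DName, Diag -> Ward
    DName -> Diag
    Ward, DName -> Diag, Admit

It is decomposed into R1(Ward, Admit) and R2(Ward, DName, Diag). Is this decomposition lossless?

Common attributes: R1 ∩ R2 = {Ward}.
No dependency enlarges {Ward}, so (Ward)⁺ = {Ward}.
The closure contains neither all of R1 = {Ward, Admit} nor all of R2 = {Ward, DName, Diag}, so the common attributes are not a superkey of either fragment. The join is lossy.

No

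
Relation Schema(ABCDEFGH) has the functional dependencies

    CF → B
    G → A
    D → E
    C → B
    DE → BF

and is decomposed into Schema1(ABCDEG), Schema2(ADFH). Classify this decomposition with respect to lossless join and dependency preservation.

lossy but dependency-preserving

Lossless test: (AD)⁺ = {ABDEF}, which is a superkey of neither fragment — lossy.
Dependency preservation: CF → B; DE → BF are not contained in any single fragment, but the restricted closure of each left-hand side across the fragments still reaches the right-hand side; the remaining FDs each lie inside some fragment. All dependencies are preserved.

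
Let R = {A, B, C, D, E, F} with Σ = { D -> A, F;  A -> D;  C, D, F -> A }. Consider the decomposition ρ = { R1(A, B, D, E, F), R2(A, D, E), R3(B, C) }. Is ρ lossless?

No

Chase test. Columns are A, B, C, D, E, F; row i has aⱼ where attribute j ∈ Ri, else bᵢⱼ.
Initial tableau (one row per fragment):
  row 1: a1 a2 b13 a4 a5 a6
  row 2: a1 b22 b23 a4 a5 b26
  row 3: b31 a2 a3 b34 b35 b36
Rows 1 and 2 agree on D; apply D→A, F and equate their A, F entries.
No row becomes fully distinguished — the join is lossy.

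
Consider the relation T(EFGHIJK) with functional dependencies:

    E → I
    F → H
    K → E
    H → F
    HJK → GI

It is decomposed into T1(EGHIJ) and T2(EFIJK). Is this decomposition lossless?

Common attributes: T1 ∩ T2 = {EIJ}.
No dependency enlarges {EIJ}, so (EIJ)⁺ = {EIJ}.
The closure contains neither all of T1 = {EGHIJ} nor all of T2 = {EFIJK}, so the common attributes are not a superkey of either fragment. The join is lossy.

No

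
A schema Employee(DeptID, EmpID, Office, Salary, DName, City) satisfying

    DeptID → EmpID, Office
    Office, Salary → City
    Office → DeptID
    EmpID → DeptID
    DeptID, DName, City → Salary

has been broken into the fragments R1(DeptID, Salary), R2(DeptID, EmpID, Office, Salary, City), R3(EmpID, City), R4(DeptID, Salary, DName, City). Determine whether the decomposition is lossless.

Yes

Chase test. Columns are DeptID, EmpID, Office, Salary, DName, City; row i has aⱼ where attribute j ∈ Ri, else bᵢⱼ.
Initial tableau (one row per fragment):
  row 1: a1 b12 b13 a4 b15 b16
  row 2: a1 a2 a3 a4 b25 a6
  row 3: b31 a2 b33 b34 b35 a6
  row 4: a1 b42 b43 a4 a5 a6
Rows 1 and 2 agree on DeptID; apply DeptID→EmpID, Office and equate their EmpID, Office entries.
Rows 1 and 4 agree on DeptID; apply DeptID→EmpID, Office and equate their EmpID, Office entries.
Rows 1 and 2 agree on Office, Salary; apply Office, Salary→City and equate their City entries.
Rows 1 and 3 agree on EmpID; apply EmpID→DeptID and equate their DeptID entries.
Rows 1 and 3 agree on DeptID; apply DeptID→EmpID, Office and equate their EmpID, Office entries.
Row 4 is now all distinguished symbols — the join is lossless.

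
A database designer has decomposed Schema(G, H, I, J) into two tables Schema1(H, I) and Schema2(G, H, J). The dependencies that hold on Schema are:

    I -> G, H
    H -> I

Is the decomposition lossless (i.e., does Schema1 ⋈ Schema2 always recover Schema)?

Common attributes: Schema1 ∩ Schema2 = {H}.
Closure of {H}: H → I applies, adding I; I → G, H applies, adding G. So (H)⁺ = {G, H, I}.
This closure contains every attribute of Schema1, so Schema1 ∩ Schema2 → Schema1. The join is lossless.

Yes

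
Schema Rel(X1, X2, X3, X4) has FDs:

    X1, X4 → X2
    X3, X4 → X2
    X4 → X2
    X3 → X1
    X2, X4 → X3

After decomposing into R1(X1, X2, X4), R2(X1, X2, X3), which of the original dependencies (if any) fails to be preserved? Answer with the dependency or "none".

X2, X4 → X3

Check X2, X4 → X3: no single fragment contains all of {X2, X3, X4}, and the restricted closure of {X2, X4} across the fragments never reaches {X3}.
X1, X4 → X2 is preserved.
X3, X4 → X2 is preserved.
X4 → X2 is preserved.
X3 → X1 is preserved.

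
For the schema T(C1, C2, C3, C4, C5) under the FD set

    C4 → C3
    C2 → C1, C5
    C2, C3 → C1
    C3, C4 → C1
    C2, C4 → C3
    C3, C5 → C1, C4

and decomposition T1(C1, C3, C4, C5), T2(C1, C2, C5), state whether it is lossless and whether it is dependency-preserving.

lossy but dependency-preserving

Lossless test: (C1, C5)⁺ = {C1, C5}, which is a superkey of neither fragment — lossy.
Dependency preservation: C2, C3 → C1; C2, C4 → C3 are not contained in any single fragment, but the restricted closure of each left-hand side across the fragments still reaches the right-hand side; the remaining FDs each lie inside some fragment. All dependencies are preserved.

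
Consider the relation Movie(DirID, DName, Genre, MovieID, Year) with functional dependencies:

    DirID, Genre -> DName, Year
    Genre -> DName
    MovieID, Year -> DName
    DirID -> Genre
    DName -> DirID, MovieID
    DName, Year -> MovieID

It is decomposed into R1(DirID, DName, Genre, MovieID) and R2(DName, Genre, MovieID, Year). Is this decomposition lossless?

Common attributes: R1 ∩ R2 = {DName, Genre, MovieID}.
Closure of {DName, Genre, MovieID}: DName → DirID, MovieID applies, adding DirID; DirID, Genre → DName, Year applies, adding Year. So (DName, Genre, MovieID)⁺ = {DirID, DName, Genre, MovieID, Year}.
This closure contains every attribute of R1, so R1 ∩ R2 → R1. The join is lossless.

Yes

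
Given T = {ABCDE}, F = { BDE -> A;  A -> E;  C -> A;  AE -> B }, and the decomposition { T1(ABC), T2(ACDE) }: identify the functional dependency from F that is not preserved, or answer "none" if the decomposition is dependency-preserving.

Check BDE → A: no single fragment contains all of {ABDE}, and the restricted closure of {BDE} across the fragments never reaches {A}.
A → E is preserved.
C → A is preserved.
AE → B is preserved.

BDE -> A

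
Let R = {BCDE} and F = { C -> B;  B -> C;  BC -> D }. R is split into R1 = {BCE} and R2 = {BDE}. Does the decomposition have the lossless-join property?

Yes

Common attributes: R1 ∩ R2 = {BE}.
Closure of {BE}: B → C applies, adding C; BC → D applies, adding D. So (BE)⁺ = {BCDE}.
This closure contains every attribute of R1, so R1 ∩ R2 → R1. The join is lossless.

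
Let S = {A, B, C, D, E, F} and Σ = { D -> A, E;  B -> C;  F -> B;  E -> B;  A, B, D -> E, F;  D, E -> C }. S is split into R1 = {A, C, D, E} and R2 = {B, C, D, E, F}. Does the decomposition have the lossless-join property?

Yes

Common attributes: R1 ∩ R2 = {C, D, E}.
Closure of {C, D, E}: D → A, E applies, adding A; E → B applies, adding B; A, B, D → E, F applies, adding F. So (C, D, E)⁺ = {A, B, C, D, E, F}.
This closure contains every attribute of R1, so R1 ∩ R2 → R1. The join is lossless.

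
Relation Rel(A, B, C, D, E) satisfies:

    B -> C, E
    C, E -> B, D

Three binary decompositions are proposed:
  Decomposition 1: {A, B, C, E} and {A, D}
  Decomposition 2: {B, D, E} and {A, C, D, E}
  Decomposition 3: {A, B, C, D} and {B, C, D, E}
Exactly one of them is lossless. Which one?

Decomposition 1: common = {A}, closure = {A} → lossy.
Decomposition 2: common = {D, E}, closure = {D, E} → lossy.
Decomposition 3: common = {B, C, D}, closure = {B, C, D, E} → lossless.

Decomposition 3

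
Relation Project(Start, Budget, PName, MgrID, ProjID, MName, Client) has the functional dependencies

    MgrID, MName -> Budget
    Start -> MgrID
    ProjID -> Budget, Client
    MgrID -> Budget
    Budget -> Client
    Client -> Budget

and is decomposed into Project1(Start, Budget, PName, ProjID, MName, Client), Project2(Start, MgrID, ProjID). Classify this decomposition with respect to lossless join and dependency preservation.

lossless but not dependency-preserving

Lossless test: (Start, ProjID)⁺ = {Start, Budget, MgrID, ProjID, Client}, which contains all of one fragment — lossless.
Dependency preservation: the restricted closure of {MgrID, MName} across the fragments never reaches {Budget}, so MgrID, MName → Budget cannot be enforced without a join — not preserved.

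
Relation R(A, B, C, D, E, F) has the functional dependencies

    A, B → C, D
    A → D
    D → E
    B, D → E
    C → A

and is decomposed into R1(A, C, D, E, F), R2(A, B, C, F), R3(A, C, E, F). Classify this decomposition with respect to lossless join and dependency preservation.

Lossless test (chase): Rows 1 and 2 agree on A; apply A→D and equate their D entries. Rows 1 and 3 agree on A; apply A→D and equate their D entries. Rows 1 and 2 agree on D; apply D→E and equate their E entries. Row 2 is now all distinguished symbols — the join is lossless.
Dependency preservation: A, B → C, D; B, D → E are not contained in any single fragment, but the restricted closure of each left-hand side across the fragments still reaches the right-hand side; the remaining FDs each lie inside some fragment. All dependencies are preserved.

lossless and dependency-preserving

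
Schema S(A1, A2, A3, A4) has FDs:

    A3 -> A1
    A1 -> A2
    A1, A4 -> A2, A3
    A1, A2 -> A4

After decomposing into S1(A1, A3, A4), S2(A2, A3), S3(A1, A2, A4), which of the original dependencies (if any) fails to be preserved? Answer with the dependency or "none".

none

A3 → A1 lies within S1.
A1 → A2 lies within S3.
A1, A4 → A2, A3: restricted closure across fragments reaches A2, A3.
A1, A2 → A4 lies within S3.
Every dependency is enforceable on the fragments, so the decomposition is dependency-preserving.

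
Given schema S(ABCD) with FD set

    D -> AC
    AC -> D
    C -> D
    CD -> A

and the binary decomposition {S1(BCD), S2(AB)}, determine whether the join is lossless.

Common attributes: S1 ∩ S2 = {B}.
No dependency enlarges {B}, so (B)⁺ = {B}.
The closure contains neither all of S1 = {BCD} nor all of S2 = {AB}, so the common attributes are not a superkey of either fragment. The join is lossy.

No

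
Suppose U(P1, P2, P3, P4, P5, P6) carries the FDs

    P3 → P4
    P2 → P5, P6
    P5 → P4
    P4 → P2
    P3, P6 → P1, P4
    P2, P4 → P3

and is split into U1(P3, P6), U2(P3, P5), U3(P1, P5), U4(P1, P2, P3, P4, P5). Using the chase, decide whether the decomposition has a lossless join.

Chase test. Columns are P1, P2, P3, P4, P5, P6; row i has aⱼ where attribute j ∈ Ui, else bᵢⱼ.
Initial tableau (one row per fragment):
  row 1: b11 b12 a3 b14 b15 a6
  row 2: b21 b22 a3 b24 a5 b26
  row 3: a1 b32 b33 b34 a5 b36
  row 4: a1 a2 a3 a4 a5 b46
Rows 1 and 2 agree on P3; apply P3→P4 and equate their P4 entries.
Rows 1 and 4 agree on P3; apply P3→P4 and equate their P4 entries.
Rows 2 and 3 agree on P5; apply P5→P4 and equate their P4 entries.
Rows 1 and 2 agree on P4; apply P4→P2 and equate their P2 entries.
Rows 1 and 3 agree on P4; apply P4→P2 and equate their P2 entries.
Rows 1 and 4 agree on P4; apply P4→P2 and equate their P2 entries.
Rows 1 and 3 agree on P2, P4; apply P2, P4→P3 and equate their P3 entries.
Rows 1 and 2 agree on P2; apply P2→P5, P6 and equate their P5, P6 entries.
Rows 1 and 3 agree on P2; apply P2→P5, P6 and equate their P5, P6 entries.
Rows 1 and 4 agree on P2; apply P2→P5, P6 and equate their P5, P6 entries.
Rows 1 and 2 agree on P3, P6; apply P3, P6→P1, P4 and equate their P1, P4 entries.
Rows 1 and 3 agree on P3, P6; apply P3, P6→P1, P4 and equate their P1, P4 entries.
Row 1 is now all distinguished symbols — the join is lossless.

Yes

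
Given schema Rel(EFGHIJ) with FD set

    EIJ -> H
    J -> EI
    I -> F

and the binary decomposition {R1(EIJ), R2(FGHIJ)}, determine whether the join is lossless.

Yes

Common attributes: R1 ∩ R2 = {IJ}.
Closure of {IJ}: J → EI applies, adding E; I → F applies, adding F; EIJ → H applies, adding H. So (IJ)⁺ = {EFHIJ}.
This closure contains every attribute of R1, so R1 ∩ R2 → R1. The join is lossless.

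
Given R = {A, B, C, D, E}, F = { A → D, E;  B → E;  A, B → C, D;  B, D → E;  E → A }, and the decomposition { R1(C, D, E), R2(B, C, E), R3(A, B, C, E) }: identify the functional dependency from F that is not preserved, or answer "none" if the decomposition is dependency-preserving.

A → D, E: restricted closure across fragments reaches D, E.
B → E lies within R2.
A, B → C, D: restricted closure across fragments reaches C, D.
B, D → E: restricted closure across fragments reaches E.
E → A lies within R3.
Every dependency is enforceable on the fragments, so the decomposition is dependency-preserving.

none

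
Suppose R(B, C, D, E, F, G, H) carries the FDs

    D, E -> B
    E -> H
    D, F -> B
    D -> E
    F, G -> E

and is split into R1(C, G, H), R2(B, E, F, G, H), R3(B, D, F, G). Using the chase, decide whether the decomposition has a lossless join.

No

Chase test. Columns are B, C, D, E, F, G, H; row i has aⱼ where attribute j ∈ Ri, else bᵢⱼ.
Initial tableau (one row per fragment):
  row 1: b11 a2 b13 b14 b15 a6 a7
  row 2: a1 b22 b23 a4 a5 a6 a7
  row 3: a1 b32 a3 b34 a5 a6 b37
Rows 2 and 3 agree on F, G; apply F, G→E and equate their E entries.
Rows 2 and 3 agree on E; apply E→H and equate their H entries.
No row becomes fully distinguished — the join is lossy.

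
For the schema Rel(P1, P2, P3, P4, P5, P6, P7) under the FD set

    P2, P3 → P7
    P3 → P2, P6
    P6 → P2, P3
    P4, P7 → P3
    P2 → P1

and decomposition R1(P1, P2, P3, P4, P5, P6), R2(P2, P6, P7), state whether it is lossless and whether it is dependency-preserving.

Lossless test: (P2, P6)⁺ = {P1, P2, P3, P6, P7}, which contains all of one fragment — lossless.
Dependency preservation: the restricted closure of {P4, P7} across the fragments never reaches {P3}, so P4, P7 → P3 cannot be enforced without a join — not preserved.

lossless but not dependency-preserving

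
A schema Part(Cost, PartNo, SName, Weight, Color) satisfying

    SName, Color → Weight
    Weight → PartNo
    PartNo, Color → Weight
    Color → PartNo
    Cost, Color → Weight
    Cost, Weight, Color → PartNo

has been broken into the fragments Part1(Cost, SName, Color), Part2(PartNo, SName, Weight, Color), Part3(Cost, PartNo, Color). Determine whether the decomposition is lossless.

Yes

Chase test. Columns are Cost, PartNo, SName, Weight, Color; row i has aⱼ where attribute j ∈ Parti, else bᵢⱼ.
Initial tableau (one row per fragment):
  row 1: a1 b12 a3 b14 a5
  row 2: b21 a2 a3 a4 a5
  row 3: a1 a2 b33 b34 a5
Rows 1 and 2 agree on SName, Color; apply SName, Color→Weight and equate their Weight entries.
Rows 1 and 2 agree on Weight; apply Weight→PartNo and equate their PartNo entries.
Rows 1 and 3 agree on PartNo, Color; apply PartNo, Color→Weight and equate their Weight entries.
Row 1 is now all distinguished symbols — the join is lossless.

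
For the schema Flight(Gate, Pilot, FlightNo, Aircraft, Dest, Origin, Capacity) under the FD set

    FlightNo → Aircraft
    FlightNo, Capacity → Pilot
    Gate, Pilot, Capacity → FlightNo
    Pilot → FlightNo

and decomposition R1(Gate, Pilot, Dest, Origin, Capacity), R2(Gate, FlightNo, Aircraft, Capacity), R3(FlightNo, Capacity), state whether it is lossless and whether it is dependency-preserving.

Lossless test (chase): Rows 2 and 3 agree on FlightNo; apply FlightNo→Aircraft and equate their Aircraft entries. Rows 2 and 3 agree on FlightNo, Capacity; apply FlightNo, Capacity→Pilot and equate their Pilot entries. No row becomes fully distinguished — the join is lossy.
Dependency preservation: the restricted closure of {FlightNo, Capacity} across the fragments never reaches {Pilot}, so FlightNo, Capacity → Pilot cannot be enforced without a join — not preserved.

lossy and not dependency-preserving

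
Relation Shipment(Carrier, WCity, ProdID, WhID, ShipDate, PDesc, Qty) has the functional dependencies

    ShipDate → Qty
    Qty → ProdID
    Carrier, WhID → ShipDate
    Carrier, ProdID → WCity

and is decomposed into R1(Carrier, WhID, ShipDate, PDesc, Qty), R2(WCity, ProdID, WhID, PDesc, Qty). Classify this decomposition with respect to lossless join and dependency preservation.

Lossless test: (WhID, PDesc, Qty)⁺ = {ProdID, WhID, PDesc, Qty}, which is a superkey of neither fragment — lossy.
Dependency preservation: the restricted closure of {Carrier, ProdID} across the fragments never reaches {WCity}, so Carrier, ProdID → WCity cannot be enforced without a join — not preserved.

lossy and not dependency-preserving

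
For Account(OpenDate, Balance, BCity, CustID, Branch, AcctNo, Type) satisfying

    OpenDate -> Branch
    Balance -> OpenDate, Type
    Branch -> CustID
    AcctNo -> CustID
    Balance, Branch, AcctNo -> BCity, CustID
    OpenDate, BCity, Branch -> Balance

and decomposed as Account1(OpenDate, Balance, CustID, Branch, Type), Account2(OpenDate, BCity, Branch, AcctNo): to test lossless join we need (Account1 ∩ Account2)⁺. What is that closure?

Account1 ∩ Account2 = {OpenDate, Branch}.
Branch → CustID applies, adding CustID
Closure: {OpenDate, CustID, Branch}.

OpenDate, CustID, Branch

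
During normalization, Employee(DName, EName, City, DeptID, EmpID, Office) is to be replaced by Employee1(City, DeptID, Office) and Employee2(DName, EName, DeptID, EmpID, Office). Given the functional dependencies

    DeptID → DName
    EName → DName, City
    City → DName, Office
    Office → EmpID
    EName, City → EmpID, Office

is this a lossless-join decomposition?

No

Common attributes: Employee1 ∩ Employee2 = {DeptID, Office}.
Closure of {DeptID, Office}: DeptID → DName applies, adding DName; Office → EmpID applies, adding EmpID. So (DeptID, Office)⁺ = {DName, DeptID, EmpID, Office}.
The closure contains neither all of Employee1 = {City, DeptID, Office} nor all of Employee2 = {DName, EName, DeptID, EmpID, Office}, so the common attributes are not a superkey of either fragment. The join is lossy.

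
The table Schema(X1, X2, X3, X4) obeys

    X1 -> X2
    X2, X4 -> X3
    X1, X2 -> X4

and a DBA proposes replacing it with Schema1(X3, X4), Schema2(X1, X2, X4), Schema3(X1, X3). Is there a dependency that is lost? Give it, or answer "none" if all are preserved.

Check X2, X4 → X3: no single fragment contains all of {X2, X3, X4}, and the restricted closure of {X2, X4} across the fragments never reaches {X3}.
X1 → X2 is preserved.
X1, X2 → X4 is preserved.

X2, X4 -> X3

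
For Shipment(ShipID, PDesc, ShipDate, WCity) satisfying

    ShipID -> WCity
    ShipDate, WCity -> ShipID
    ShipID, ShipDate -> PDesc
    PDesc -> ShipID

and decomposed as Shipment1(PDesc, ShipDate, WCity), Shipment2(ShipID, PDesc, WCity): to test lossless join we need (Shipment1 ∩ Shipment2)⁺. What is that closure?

Shipment1 ∩ Shipment2 = {PDesc, WCity}.
PDesc → ShipID applies, adding ShipID
Closure: {ShipID, PDesc, WCity}.

ShipID, PDesc, WCity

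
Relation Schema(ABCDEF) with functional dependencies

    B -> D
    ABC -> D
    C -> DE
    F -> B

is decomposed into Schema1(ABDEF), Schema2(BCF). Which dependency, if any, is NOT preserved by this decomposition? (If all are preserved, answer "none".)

C -> DE

Check C → DE: no single fragment contains all of {CDE}, and the restricted closure of {C} across the fragments never reaches {DE}.
B → D is preserved.
ABC → D is preserved.
F → B is preserved.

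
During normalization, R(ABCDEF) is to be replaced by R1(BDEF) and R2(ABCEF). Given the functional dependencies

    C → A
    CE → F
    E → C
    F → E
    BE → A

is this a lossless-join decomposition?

Yes

Common attributes: R1 ∩ R2 = {BEF}.
Closure of {BEF}: E → C applies, adding C; BE → A applies, adding A. So (BEF)⁺ = {ABCEF}.
This closure contains every attribute of R2, so R1 ∩ R2 → R2. The join is lossless.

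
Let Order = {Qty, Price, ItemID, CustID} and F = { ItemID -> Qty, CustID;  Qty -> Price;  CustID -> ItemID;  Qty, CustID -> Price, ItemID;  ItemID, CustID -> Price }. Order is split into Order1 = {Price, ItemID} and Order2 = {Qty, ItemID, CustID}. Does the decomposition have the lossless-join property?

Common attributes: Order1 ∩ Order2 = {ItemID}.
Closure of {ItemID}: ItemID → Qty, CustID applies, adding Qty, CustID; Qty → Price applies, adding Price. So (ItemID)⁺ = {Qty, Price, ItemID, CustID}.
This closure contains every attribute of Order1, so Order1 ∩ Order2 → Order1. The join is lossless.

Yes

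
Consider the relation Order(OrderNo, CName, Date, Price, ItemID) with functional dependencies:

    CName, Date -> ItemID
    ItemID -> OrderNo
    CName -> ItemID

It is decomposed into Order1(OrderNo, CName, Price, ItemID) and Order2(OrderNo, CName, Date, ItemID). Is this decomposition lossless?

Common attributes: Order1 ∩ Order2 = {OrderNo, CName, ItemID}.
No dependency enlarges {OrderNo, CName, ItemID}, so (OrderNo, CName, ItemID)⁺ = {OrderNo, CName, ItemID}.
The closure contains neither all of Order1 = {OrderNo, CName, Price, ItemID} nor all of Order2 = {OrderNo, CName, Date, ItemID}, so the common attributes are not a superkey of either fragment. The join is lossy.

No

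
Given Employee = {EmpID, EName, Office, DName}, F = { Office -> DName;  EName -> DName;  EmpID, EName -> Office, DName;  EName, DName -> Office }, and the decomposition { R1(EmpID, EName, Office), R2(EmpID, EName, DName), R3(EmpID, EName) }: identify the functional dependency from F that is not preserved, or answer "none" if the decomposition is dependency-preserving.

Office -> DName

Check Office → DName: no single fragment contains all of {Office, DName}, and the restricted closure of {Office} across the fragments never reaches {DName}.
EName → DName is preserved.
EmpID, EName → Office, DName is preserved.
EName, DName → Office is preserved.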